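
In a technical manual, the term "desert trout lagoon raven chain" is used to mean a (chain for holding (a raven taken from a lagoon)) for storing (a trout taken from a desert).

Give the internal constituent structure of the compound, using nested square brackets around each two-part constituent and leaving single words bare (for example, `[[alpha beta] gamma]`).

The outermost head in the paraphrase is "chain" (specifically "lagoon raven chain"), modified by "desert trout".
Within "desert trout", the head is "trout" and the modifier is "desert".
Within "lagoon raven chain", the head is "chain" and the modifier is "lagoon raven".
Within "lagoon raven", the head is "raven" and the modifier is "lagoon".
So the structure is [[desert trout] [[lagoon raven] chain]].

[[desert trout] [[lagoon raven] chain]]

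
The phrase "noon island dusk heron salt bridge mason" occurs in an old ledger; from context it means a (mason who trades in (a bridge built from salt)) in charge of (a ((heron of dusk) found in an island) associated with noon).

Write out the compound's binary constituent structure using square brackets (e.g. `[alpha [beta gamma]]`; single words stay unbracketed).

At the top level: head "mason" (specifically "salt bridge mason"); modifier "noon island dusk heron".
Within "noon island dusk heron", the head is "heron" (specifically "island dusk heron") and the modifier is "noon".
Within "island dusk heron", the head is "heron" (specifically "dusk heron") and the modifier is "island".
Within "dusk heron", the head is "heron" and the modifier is "dusk".
Within "salt bridge mason", the head is "mason" and the modifier is "salt bridge".
Within "salt bridge", the head is "bridge" and the modifier is "salt".
Putting it together: [[noon [island [dusk heron]]] [[salt bridge] mason]].

[[noon [island [dusk heron]]] [[salt bridge] mason]]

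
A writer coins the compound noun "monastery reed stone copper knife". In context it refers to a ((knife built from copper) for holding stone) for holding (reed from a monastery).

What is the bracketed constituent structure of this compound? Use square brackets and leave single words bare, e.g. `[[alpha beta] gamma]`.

[[monastery reed] [stone [copper knife]]]

Whole compound: head "knife" (specifically "stone copper knife"), modifier "monastery reed".
Within "monastery reed", the head is "reed" and the modifier is "monastery".
Within "stone copper knife", the head is "knife" (specifically "copper knife") and the modifier is "stone".
Within "copper knife", the head is "knife" and the modifier is "copper".
So the structure is [[monastery reed] [stone [copper knife]]].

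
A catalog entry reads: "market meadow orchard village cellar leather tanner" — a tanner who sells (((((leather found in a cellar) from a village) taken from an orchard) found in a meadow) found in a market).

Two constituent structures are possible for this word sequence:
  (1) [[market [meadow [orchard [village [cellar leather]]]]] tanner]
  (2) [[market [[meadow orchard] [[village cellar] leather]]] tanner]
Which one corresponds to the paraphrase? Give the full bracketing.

The paraphrase's head is the "tanner" part ("tanner"); its modifier is "market meadow orchard village cellar leather".
That top-level split, carried through the inner groups, gives [[market [meadow [orchard [village [cellar leather]]]]] tanner].

[[market [meadow [orchard [village [cellar leather]]]]] tanner]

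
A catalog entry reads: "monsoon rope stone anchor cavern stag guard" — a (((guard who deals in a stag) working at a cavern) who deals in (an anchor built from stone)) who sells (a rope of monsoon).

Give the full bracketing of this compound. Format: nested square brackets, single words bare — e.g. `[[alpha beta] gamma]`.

[[monsoon rope] [[stone anchor] [cavern [stag guard]]]]

Whole compound: head "guard" (specifically "stone anchor cavern stag guard"), modifier "monsoon rope".
"monsoon rope" → head "rope", modifier "monsoon".
"stone anchor cavern stag guard" → head "guard" (specifically "cavern stag guard"), modifier "stone anchor".
"stone anchor" → head "anchor", modifier "stone".
"cavern stag guard" → head "guard" (specifically "stag guard"), modifier "cavern".
"stag guard" → head "guard", modifier "stag".
Putting it together: [[monsoon rope] [[stone anchor] [cavern [stag guard]]]].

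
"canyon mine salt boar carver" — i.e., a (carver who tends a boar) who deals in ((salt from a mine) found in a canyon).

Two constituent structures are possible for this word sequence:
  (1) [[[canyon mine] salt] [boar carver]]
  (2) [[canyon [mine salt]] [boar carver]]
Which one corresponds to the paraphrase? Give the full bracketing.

[[canyon [mine salt]] [boar carver]]

The paraphrase's head is the "carver" part ("boar carver"); its modifier is "canyon mine salt".
That top-level split, carried through the inner groups, gives [[canyon [mine salt]] [boar carver]].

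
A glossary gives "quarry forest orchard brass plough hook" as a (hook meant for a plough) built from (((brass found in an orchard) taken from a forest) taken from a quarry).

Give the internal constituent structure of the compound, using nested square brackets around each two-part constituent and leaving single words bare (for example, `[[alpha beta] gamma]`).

[[quarry [forest [orchard brass]]] [plough hook]]

Overall it is a kind of hook (specifically "plough hook"); the modifier is "quarry forest orchard brass".
Inside "quarry forest orchard brass": head "brass" (specifically "forest orchard brass"), modifier "quarry".
Inside "forest orchard brass": head "brass" (specifically "orchard brass"), modifier "forest".
Inside "orchard brass": head "brass", modifier "orchard".
Inside "plough hook": head "hook", modifier "plough".
Assembled: [[quarry [forest [orchard brass]]] [plough hook]].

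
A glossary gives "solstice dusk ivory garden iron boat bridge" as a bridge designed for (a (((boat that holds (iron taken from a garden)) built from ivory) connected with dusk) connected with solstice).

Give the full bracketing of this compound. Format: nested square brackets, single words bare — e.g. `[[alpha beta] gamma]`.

[[solstice [dusk [ivory [[garden iron] boat]]]] bridge]

The outermost head in the paraphrase is "bridge", modified by "solstice dusk ivory garden iron boat".
"solstice dusk ivory garden iron boat" → head "boat" (specifically "dusk ivory garden iron boat"), modifier "solstice".
"dusk ivory garden iron boat" → head "boat" (specifically "ivory garden iron boat"), modifier "dusk".
"ivory garden iron boat" → head "boat" (specifically "garden iron boat"), modifier "ivory".
"garden iron boat" → head "boat", modifier "garden iron".
"garden iron" → head "iron", modifier "garden".
Putting it together: [[solstice [dusk [ivory [[garden iron] boat]]]] bridge].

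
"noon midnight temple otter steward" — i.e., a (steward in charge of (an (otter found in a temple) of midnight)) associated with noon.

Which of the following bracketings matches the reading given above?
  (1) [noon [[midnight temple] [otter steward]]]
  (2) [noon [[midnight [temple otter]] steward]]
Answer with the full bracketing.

The paraphrase's head is the "steward" part ("midnight temple otter steward"); its modifier is "noon".
That top-level split, carried through the inner groups, gives [noon [[midnight [temple otter]] steward]].

[noon [[midnight [temple otter]] steward]]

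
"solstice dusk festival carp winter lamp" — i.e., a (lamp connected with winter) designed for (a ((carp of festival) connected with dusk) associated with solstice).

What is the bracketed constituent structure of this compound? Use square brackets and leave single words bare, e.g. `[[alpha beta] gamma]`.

The outermost head in the paraphrase is "lamp" (specifically "winter lamp"), modified by "solstice dusk festival carp".
Inside "solstice dusk festival carp": head "carp" (specifically "dusk festival carp"), modifier "solstice".
Inside "dusk festival carp": head "carp" (specifically "festival carp"), modifier "dusk".
Inside "festival carp": head "carp", modifier "festival".
Inside "winter lamp": head "lamp", modifier "winter".
Assembled: [[solstice [dusk [festival carp]]] [winter lamp]].

[[solstice [dusk [festival carp]]] [winter lamp]]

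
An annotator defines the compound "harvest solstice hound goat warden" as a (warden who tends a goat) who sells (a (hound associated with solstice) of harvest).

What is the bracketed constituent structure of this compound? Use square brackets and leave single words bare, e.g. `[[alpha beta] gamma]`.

The outermost head in the paraphrase is "warden" (specifically "goat warden"), modified by "harvest solstice hound".
Inside "harvest solstice hound": head "hound" (specifically "solstice hound"), modifier "harvest".
Inside "solstice hound": head "hound", modifier "solstice".
Inside "goat warden": head "warden", modifier "goat".
Assembled: [[harvest [solstice hound]] [goat warden]].

[[harvest [solstice hound]] [goat warden]]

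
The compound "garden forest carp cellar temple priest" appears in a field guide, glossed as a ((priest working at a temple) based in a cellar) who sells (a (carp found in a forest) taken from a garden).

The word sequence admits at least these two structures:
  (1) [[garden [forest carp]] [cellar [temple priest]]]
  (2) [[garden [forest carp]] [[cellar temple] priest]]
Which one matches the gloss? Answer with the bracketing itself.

The paraphrase's head is the "priest" part ("cellar temple priest"); its modifier is "garden forest carp".
That top-level split, carried through the inner groups, gives [[garden [forest carp]] [cellar [temple priest]]].

[[garden [forest carp]] [cellar [temple priest]]]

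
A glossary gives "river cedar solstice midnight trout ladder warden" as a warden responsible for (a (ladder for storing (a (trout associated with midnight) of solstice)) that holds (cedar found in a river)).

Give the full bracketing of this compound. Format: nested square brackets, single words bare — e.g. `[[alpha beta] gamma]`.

Whole compound: head "warden", modifier "river cedar solstice midnight trout ladder".
"river cedar solstice midnight trout ladder" → head "ladder" (specifically "solstice midnight trout ladder"), modifier "river cedar".
"river cedar" → head "cedar", modifier "river".
"solstice midnight trout ladder" → head "ladder", modifier "solstice midnight trout".
"solstice midnight trout" → head "trout" (specifically "midnight trout"), modifier "solstice".
"midnight trout" → head "trout", modifier "midnight".
Putting it together: [[[river cedar] [[solstice [midnight trout]] ladder]] warden].

[[[river cedar] [[solstice [midnight trout]] ladder]] warden]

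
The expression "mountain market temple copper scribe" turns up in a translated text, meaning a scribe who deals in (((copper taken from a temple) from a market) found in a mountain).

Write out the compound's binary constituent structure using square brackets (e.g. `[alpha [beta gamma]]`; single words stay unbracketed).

Overall it is a kind of scribe; the modifier is "mountain market temple copper".
Inside "mountain market temple copper": head "copper" (specifically "market temple copper"), modifier "mountain".
Inside "market temple copper": head "copper" (specifically "temple copper"), modifier "market".
Inside "temple copper": head "copper", modifier "temple".
Assembled: [[mountain [market [temple copper]]] scribe].

[[mountain [market [temple copper]]] scribe]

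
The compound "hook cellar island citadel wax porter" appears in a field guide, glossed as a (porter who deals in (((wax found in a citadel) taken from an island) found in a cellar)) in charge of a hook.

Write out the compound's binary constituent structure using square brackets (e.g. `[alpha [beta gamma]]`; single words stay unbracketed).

[hook [[cellar [island [citadel wax]]] porter]]

Overall it is a kind of porter (specifically "cellar island citadel wax porter"); the modifier is "hook".
"cellar island citadel wax porter" → head "porter", modifier "cellar island citadel wax".
"cellar island citadel wax" → head "wax" (specifically "island citadel wax"), modifier "cellar".
"island citadel wax" → head "wax" (specifically "citadel wax"), modifier "island".
"citadel wax" → head "wax", modifier "citadel".
So the structure is [hook [[cellar [island [citadel wax]]] porter]].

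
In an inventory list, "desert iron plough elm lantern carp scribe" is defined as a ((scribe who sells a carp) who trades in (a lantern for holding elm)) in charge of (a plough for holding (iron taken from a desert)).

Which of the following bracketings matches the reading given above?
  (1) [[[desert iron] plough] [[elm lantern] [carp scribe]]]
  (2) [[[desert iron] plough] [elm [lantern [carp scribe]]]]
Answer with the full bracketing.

The paraphrase's head is the "scribe" part ("elm lantern carp scribe"); its modifier is "desert iron plough".
That top-level split, carried through the inner groups, gives [[[desert iron] plough] [[elm lantern] [carp scribe]]].

[[[desert iron] plough] [[elm lantern] [carp scribe]]]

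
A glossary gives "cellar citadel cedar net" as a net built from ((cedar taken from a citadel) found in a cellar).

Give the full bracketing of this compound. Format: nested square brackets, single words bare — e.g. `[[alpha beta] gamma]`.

[[cellar [citadel cedar]] net]

The outermost head in the paraphrase is "net", modified by "cellar citadel cedar".
Within "cellar citadel cedar", the head is "cedar" (specifically "citadel cedar") and the modifier is "cellar".
Within "citadel cedar", the head is "cedar" and the modifier is "citadel".
Assembled: [[cellar [citadel cedar]] net].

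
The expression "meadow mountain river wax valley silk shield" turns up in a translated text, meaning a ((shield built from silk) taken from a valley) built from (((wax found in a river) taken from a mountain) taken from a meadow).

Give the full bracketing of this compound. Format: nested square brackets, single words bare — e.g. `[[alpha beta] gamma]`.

[[meadow [mountain [river wax]]] [valley [silk shield]]]

Overall it is a kind of shield (specifically "valley silk shield"); the modifier is "meadow mountain river wax".
"meadow mountain river wax" → head "wax" (specifically "mountain river wax"), modifier "meadow".
"mountain river wax" → head "wax" (specifically "river wax"), modifier "mountain".
"river wax" → head "wax", modifier "river".
"valley silk shield" → head "shield" (specifically "silk shield"), modifier "valley".
"silk shield" → head "shield", modifier "silk".
Assembled: [[meadow [mountain [river wax]]] [valley [silk shield]]].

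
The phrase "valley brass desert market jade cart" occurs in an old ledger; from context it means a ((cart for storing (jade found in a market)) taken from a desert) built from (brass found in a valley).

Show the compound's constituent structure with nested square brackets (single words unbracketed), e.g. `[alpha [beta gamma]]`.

Whole compound: head "cart" (specifically "desert market jade cart"), modifier "valley brass".
"valley brass" → head "brass", modifier "valley".
"desert market jade cart" → head "cart" (specifically "market jade cart"), modifier "desert".
"market jade cart" → head "cart", modifier "market jade".
"market jade" → head "jade", modifier "market".
Putting it together: [[valley brass] [desert [[market jade] cart]]].

[[valley brass] [desert [[market jade] cart]]]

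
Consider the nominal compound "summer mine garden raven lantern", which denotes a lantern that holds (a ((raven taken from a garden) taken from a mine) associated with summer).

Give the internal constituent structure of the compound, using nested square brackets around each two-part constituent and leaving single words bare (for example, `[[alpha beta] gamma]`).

Whole compound: head "lantern", modifier "summer mine garden raven".
"summer mine garden raven" → head "raven" (specifically "mine garden raven"), modifier "summer".
"mine garden raven" → head "raven" (specifically "garden raven"), modifier "mine".
"garden raven" → head "raven", modifier "garden".
Putting it together: [[summer [mine [garden raven]]] lantern].

[[summer [mine [garden raven]]] lantern]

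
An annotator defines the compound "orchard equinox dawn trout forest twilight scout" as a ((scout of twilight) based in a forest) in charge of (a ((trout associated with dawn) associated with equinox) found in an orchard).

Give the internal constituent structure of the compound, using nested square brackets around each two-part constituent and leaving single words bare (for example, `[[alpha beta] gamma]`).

The outermost head in the paraphrase is "scout" (specifically "forest twilight scout"), modified by "orchard equinox dawn trout".
Within "orchard equinox dawn trout", the head is "trout" (specifically "equinox dawn trout") and the modifier is "orchard".
Within "equinox dawn trout", the head is "trout" (specifically "dawn trout") and the modifier is "equinox".
Within "dawn trout", the head is "trout" and the modifier is "dawn".
Within "forest twilight scout", the head is "scout" (specifically "twilight scout") and the modifier is "forest".
Within "twilight scout", the head is "scout" and the modifier is "twilight".
Putting it together: [[orchard [equinox [dawn trout]]] [forest [twilight scout]]].

[[orchard [equinox [dawn trout]]] [forest [twilight scout]]]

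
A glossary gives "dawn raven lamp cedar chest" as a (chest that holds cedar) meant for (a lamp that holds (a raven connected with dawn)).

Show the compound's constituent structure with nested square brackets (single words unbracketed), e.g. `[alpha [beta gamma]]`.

[[[dawn raven] lamp] [cedar chest]]

The outermost head in the paraphrase is "chest" (specifically "cedar chest"), modified by "dawn raven lamp".
"dawn raven lamp" → head "lamp", modifier "dawn raven".
"dawn raven" → head "raven", modifier "dawn".
"cedar chest" → head "chest", modifier "cedar".
Assembled: [[[dawn raven] lamp] [cedar chest]].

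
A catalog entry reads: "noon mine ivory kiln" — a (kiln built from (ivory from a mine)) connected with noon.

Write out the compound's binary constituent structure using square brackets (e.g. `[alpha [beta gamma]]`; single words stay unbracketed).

[noon [[mine ivory] kiln]]

The outermost head in the paraphrase is "kiln" (specifically "mine ivory kiln"), modified by "noon".
Within "mine ivory kiln", the head is "kiln" and the modifier is "mine ivory".
Within "mine ivory", the head is "ivory" and the modifier is "mine".
Assembled: [noon [[mine ivory] kiln]].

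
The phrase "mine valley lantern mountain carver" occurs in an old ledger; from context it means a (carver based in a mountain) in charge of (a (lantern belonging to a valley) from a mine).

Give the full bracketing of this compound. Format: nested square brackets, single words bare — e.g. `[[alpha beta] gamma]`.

Whole compound: head "carver" (specifically "mountain carver"), modifier "mine valley lantern".
Within "mine valley lantern", the head is "lantern" (specifically "valley lantern") and the modifier is "mine".
Within "valley lantern", the head is "lantern" and the modifier is "valley".
Within "mountain carver", the head is "carver" and the modifier is "mountain".
So the structure is [[mine [valley lantern]] [mountain carver]].

[[mine [valley lantern]] [mountain carver]]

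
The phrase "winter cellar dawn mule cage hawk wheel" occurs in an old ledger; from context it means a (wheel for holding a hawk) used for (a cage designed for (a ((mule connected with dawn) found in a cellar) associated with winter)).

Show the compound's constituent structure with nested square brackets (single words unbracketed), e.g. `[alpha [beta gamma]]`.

At the top level: head "wheel" (specifically "hawk wheel"); modifier "winter cellar dawn mule cage".
Inside "winter cellar dawn mule cage": head "cage", modifier "winter cellar dawn mule".
Inside "winter cellar dawn mule": head "mule" (specifically "cellar dawn mule"), modifier "winter".
Inside "cellar dawn mule": head "mule" (specifically "dawn mule"), modifier "cellar".
Inside "dawn mule": head "mule", modifier "dawn".
Inside "hawk wheel": head "wheel", modifier "hawk".
Assembled: [[[winter [cellar [dawn mule]]] cage] [hawk wheel]].

[[[winter [cellar [dawn mule]]] cage] [hawk wheel]]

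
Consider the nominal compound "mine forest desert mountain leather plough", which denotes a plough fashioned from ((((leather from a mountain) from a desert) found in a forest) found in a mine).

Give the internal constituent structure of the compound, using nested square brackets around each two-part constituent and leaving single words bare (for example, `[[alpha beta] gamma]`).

At the top level: head "plough"; modifier "mine forest desert mountain leather".
Within "mine forest desert mountain leather", the head is "leather" (specifically "forest desert mountain leather") and the modifier is "mine".
Within "forest desert mountain leather", the head is "leather" (specifically "desert mountain leather") and the modifier is "forest".
Within "desert mountain leather", the head is "leather" (specifically "mountain leather") and the modifier is "desert".
Within "mountain leather", the head is "leather" and the modifier is "mountain".
Putting it together: [[mine [forest [desert [mountain leather]]]] plough].

[[mine [forest [desert [mountain leather]]]] plough]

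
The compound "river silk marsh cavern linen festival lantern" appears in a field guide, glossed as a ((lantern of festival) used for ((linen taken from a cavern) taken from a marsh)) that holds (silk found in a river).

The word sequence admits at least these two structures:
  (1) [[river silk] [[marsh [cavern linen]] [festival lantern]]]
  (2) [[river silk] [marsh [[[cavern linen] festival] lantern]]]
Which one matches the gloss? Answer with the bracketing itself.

[[river silk] [[marsh [cavern linen]] [festival lantern]]]

The paraphrase's head is the "lantern" part ("marsh cavern linen festival lantern"); its modifier is "river silk".
That top-level split, carried through the inner groups, gives [[river silk] [[marsh [cavern linen]] [festival lantern]]].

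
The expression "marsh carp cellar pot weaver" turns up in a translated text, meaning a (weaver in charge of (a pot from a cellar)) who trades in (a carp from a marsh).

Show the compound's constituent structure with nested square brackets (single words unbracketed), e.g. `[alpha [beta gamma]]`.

Whole compound: head "weaver" (specifically "cellar pot weaver"), modifier "marsh carp".
Within "marsh carp", the head is "carp" and the modifier is "marsh".
Within "cellar pot weaver", the head is "weaver" and the modifier is "cellar pot".
Within "cellar pot", the head is "pot" and the modifier is "cellar".
So the structure is [[marsh carp] [[cellar pot] weaver]].

[[marsh carp] [[cellar pot] weaver]]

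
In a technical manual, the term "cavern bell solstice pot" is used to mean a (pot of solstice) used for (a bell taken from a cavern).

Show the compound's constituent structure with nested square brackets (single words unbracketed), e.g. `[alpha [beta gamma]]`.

[[cavern bell] [solstice pot]]

Whole compound: head "pot" (specifically "solstice pot"), modifier "cavern bell".
"cavern bell" → head "bell", modifier "cavern".
"solstice pot" → head "pot", modifier "solstice".
Assembled: [[cavern bell] [solstice pot]].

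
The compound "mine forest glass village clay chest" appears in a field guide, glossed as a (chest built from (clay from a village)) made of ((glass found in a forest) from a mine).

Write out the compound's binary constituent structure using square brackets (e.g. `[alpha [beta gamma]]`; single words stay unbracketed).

[[mine [forest glass]] [[village clay] chest]]

At the top level: head "chest" (specifically "village clay chest"); modifier "mine forest glass".
"mine forest glass" → head "glass" (specifically "forest glass"), modifier "mine".
"forest glass" → head "glass", modifier "forest".
"village clay chest" → head "chest", modifier "village clay".
"village clay" → head "clay", modifier "village".
Assembled: [[mine [forest glass]] [[village clay] chest]].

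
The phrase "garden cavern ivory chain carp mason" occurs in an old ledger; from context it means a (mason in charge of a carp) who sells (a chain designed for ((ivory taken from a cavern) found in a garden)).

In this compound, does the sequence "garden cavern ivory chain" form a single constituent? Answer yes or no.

The paraphrase groups the words so that "garden cavern ivory chain" is one unit: it corresponds to a single parenthesized sub-phrase.
The full structure is [[[garden [cavern ivory]] chain] [carp mason]], in which [garden cavern ivory chain] is a constituent.

yes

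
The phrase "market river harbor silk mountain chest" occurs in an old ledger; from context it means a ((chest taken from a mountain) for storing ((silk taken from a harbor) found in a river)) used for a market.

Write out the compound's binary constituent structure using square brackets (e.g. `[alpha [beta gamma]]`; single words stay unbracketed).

Overall it is a kind of chest (specifically "river harbor silk mountain chest"); the modifier is "market".
"river harbor silk mountain chest" → head "chest" (specifically "mountain chest"), modifier "river harbor silk".
"river harbor silk" → head "silk" (specifically "harbor silk"), modifier "river".
"harbor silk" → head "silk", modifier "harbor".
"mountain chest" → head "chest", modifier "mountain".
Putting it together: [market [[river [harbor silk]] [mountain chest]]].

[market [[river [harbor silk]] [mountain chest]]]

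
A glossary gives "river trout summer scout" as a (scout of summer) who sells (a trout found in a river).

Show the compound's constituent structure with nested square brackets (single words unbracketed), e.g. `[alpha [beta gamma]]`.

[[river trout] [summer scout]]

Whole compound: head "scout" (specifically "summer scout"), modifier "river trout".
Inside "river trout": head "trout", modifier "river".
Inside "summer scout": head "scout", modifier "summer".
Assembled: [[river trout] [summer scout]].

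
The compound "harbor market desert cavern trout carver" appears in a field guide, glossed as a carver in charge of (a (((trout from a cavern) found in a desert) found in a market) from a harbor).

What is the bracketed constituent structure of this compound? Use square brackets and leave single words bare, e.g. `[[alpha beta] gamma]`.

The outermost head in the paraphrase is "carver", modified by "harbor market desert cavern trout".
Within "harbor market desert cavern trout", the head is "trout" (specifically "market desert cavern trout") and the modifier is "harbor".
Within "market desert cavern trout", the head is "trout" (specifically "desert cavern trout") and the modifier is "market".
Within "desert cavern trout", the head is "trout" (specifically "cavern trout") and the modifier is "desert".
Within "cavern trout", the head is "trout" and the modifier is "cavern".
Assembled: [[harbor [market [desert [cavern trout]]]] carver].

[[harbor [market [desert [cavern trout]]]] carver]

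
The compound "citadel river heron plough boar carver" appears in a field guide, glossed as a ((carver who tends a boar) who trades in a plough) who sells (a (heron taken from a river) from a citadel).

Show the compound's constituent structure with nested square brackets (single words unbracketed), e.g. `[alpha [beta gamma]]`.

Overall it is a kind of carver (specifically "plough boar carver"); the modifier is "citadel river heron".
Inside "citadel river heron": head "heron" (specifically "river heron"), modifier "citadel".
Inside "river heron": head "heron", modifier "river".
Inside "plough boar carver": head "carver" (specifically "boar carver"), modifier "plough".
Inside "boar carver": head "carver", modifier "boar".
So the structure is [[citadel [river heron]] [plough [boar carver]]].

[[citadel [river heron]] [plough [boar carver]]]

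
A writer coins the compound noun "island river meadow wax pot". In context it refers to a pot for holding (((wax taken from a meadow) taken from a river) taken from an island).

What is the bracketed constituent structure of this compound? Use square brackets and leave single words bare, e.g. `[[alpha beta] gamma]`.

[[island [river [meadow wax]]] pot]

At the top level: head "pot"; modifier "island river meadow wax".
Within "island river meadow wax", the head is "wax" (specifically "river meadow wax") and the modifier is "island".
Within "river meadow wax", the head is "wax" (specifically "meadow wax") and the modifier is "river".
Within "meadow wax", the head is "wax" and the modifier is "meadow".
Putting it together: [[island [river [meadow wax]]] pot].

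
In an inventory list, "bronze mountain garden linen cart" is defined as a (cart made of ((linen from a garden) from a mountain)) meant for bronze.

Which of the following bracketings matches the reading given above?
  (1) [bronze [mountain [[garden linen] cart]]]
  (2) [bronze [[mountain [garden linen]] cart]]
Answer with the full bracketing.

The paraphrase's head is the "cart" part ("mountain garden linen cart"); its modifier is "bronze".
That top-level split, carried through the inner groups, gives [bronze [[mountain [garden linen]] cart]].

[bronze [[mountain [garden linen]] cart]]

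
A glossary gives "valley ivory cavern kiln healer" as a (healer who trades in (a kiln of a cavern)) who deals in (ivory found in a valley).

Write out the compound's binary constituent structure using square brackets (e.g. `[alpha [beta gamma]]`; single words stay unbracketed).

[[valley ivory] [[cavern kiln] healer]]

At the top level: head "healer" (specifically "cavern kiln healer"); modifier "valley ivory".
Inside "valley ivory": head "ivory", modifier "valley".
Inside "cavern kiln healer": head "healer", modifier "cavern kiln".
Inside "cavern kiln": head "kiln", modifier "cavern".
Putting it together: [[valley ivory] [[cavern kiln] healer]].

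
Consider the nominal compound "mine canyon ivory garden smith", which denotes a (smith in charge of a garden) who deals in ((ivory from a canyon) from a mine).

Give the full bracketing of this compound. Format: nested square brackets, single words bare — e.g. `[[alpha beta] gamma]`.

[[mine [canyon ivory]] [garden smith]]

Whole compound: head "smith" (specifically "garden smith"), modifier "mine canyon ivory".
"mine canyon ivory" → head "ivory" (specifically "canyon ivory"), modifier "mine".
"canyon ivory" → head "ivory", modifier "canyon".
"garden smith" → head "smith", modifier "garden".
Assembled: [[mine [canyon ivory]] [garden smith]].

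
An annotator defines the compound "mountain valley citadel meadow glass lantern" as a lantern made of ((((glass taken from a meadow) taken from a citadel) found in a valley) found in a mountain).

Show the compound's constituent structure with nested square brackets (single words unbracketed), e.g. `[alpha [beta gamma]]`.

At the top level: head "lantern"; modifier "mountain valley citadel meadow glass".
Inside "mountain valley citadel meadow glass": head "glass" (specifically "valley citadel meadow glass"), modifier "mountain".
Inside "valley citadel meadow glass": head "glass" (specifically "citadel meadow glass"), modifier "valley".
Inside "citadel meadow glass": head "glass" (specifically "meadow glass"), modifier "citadel".
Inside "meadow glass": head "glass", modifier "meadow".
Assembled: [[mountain [valley [citadel [meadow glass]]]] lantern].

[[mountain [valley [citadel [meadow glass]]]] lantern]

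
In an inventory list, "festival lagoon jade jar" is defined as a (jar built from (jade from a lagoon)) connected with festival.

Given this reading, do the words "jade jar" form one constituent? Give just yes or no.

The top-level split is [festival] [lagoon jade jar]; the full structure is [festival [[lagoon jade] jar]].
"jade jar" straddles a constituent boundary, so it is not a single unit.

no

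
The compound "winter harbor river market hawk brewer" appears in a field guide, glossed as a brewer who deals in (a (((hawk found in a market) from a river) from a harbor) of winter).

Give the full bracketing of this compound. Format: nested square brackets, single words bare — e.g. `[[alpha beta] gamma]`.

[[winter [harbor [river [market hawk]]]] brewer]

Overall it is a kind of brewer; the modifier is "winter harbor river market hawk".
Inside "winter harbor river market hawk": head "hawk" (specifically "harbor river market hawk"), modifier "winter".
Inside "harbor river market hawk": head "hawk" (specifically "river market hawk"), modifier "harbor".
Inside "river market hawk": head "hawk" (specifically "market hawk"), modifier "river".
Inside "market hawk": head "hawk", modifier "market".
Putting it together: [[winter [harbor [river [market hawk]]]] brewer].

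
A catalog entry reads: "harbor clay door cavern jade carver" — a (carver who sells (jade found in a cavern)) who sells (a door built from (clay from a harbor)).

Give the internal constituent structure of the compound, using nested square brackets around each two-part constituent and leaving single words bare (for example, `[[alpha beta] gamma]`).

[[[harbor clay] door] [[cavern jade] carver]]

Overall it is a kind of carver (specifically "cavern jade carver"); the modifier is "harbor clay door".
"harbor clay door" → head "door", modifier "harbor clay".
"harbor clay" → head "clay", modifier "harbor".
"cavern jade carver" → head "carver", modifier "cavern jade".
"cavern jade" → head "jade", modifier "cavern".
Putting it together: [[[harbor clay] door] [[cavern jade] carver]].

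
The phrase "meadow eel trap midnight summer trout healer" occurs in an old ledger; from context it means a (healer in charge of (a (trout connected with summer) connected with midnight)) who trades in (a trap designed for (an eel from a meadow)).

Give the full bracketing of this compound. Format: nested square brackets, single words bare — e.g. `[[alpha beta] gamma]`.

At the top level: head "healer" (specifically "midnight summer trout healer"); modifier "meadow eel trap".
Inside "meadow eel trap": head "trap", modifier "meadow eel".
Inside "meadow eel": head "eel", modifier "meadow".
Inside "midnight summer trout healer": head "healer", modifier "midnight summer trout".
Inside "midnight summer trout": head "trout" (specifically "summer trout"), modifier "midnight".
Inside "summer trout": head "trout", modifier "summer".
Assembled: [[[meadow eel] trap] [[midnight [summer trout]] healer]].

[[[meadow eel] trap] [[midnight [summer trout]] healer]]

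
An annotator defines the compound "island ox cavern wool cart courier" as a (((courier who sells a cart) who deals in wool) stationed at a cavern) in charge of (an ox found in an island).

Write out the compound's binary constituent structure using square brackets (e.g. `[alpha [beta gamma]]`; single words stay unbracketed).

[[island ox] [cavern [wool [cart courier]]]]

Overall it is a kind of courier (specifically "cavern wool cart courier"); the modifier is "island ox".
"island ox" → head "ox", modifier "island".
"cavern wool cart courier" → head "courier" (specifically "wool cart courier"), modifier "cavern".
"wool cart courier" → head "courier" (specifically "cart courier"), modifier "wool".
"cart courier" → head "courier", modifier "cart".
Putting it together: [[island ox] [cavern [wool [cart courier]]]].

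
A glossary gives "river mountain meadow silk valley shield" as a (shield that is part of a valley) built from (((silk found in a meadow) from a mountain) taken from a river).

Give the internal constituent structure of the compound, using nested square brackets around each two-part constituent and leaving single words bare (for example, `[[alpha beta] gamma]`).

Overall it is a kind of shield (specifically "valley shield"); the modifier is "river mountain meadow silk".
Inside "river mountain meadow silk": head "silk" (specifically "mountain meadow silk"), modifier "river".
Inside "mountain meadow silk": head "silk" (specifically "meadow silk"), modifier "mountain".
Inside "meadow silk": head "silk", modifier "meadow".
Inside "valley shield": head "shield", modifier "valley".
So the structure is [[river [mountain [meadow silk]]] [valley shield]].

[[river [mountain [meadow silk]]] [valley shield]]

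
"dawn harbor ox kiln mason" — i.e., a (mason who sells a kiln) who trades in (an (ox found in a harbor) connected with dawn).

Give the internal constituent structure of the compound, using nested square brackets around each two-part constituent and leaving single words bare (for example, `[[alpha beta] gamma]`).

[[dawn [harbor ox]] [kiln mason]]

The outermost head in the paraphrase is "mason" (specifically "kiln mason"), modified by "dawn harbor ox".
Inside "dawn harbor ox": head "ox" (specifically "harbor ox"), modifier "dawn".
Inside "harbor ox": head "ox", modifier "harbor".
Inside "kiln mason": head "mason", modifier "kiln".
So the structure is [[dawn [harbor ox]] [kiln mason]].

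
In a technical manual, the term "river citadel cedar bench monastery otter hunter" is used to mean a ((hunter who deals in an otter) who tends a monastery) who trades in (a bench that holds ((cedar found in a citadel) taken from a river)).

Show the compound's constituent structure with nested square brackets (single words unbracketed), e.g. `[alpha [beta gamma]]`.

[[[river [citadel cedar]] bench] [monastery [otter hunter]]]

Whole compound: head "hunter" (specifically "monastery otter hunter"), modifier "river citadel cedar bench".
Within "river citadel cedar bench", the head is "bench" and the modifier is "river citadel cedar".
Within "river citadel cedar", the head is "cedar" (specifically "citadel cedar") and the modifier is "river".
Within "citadel cedar", the head is "cedar" and the modifier is "citadel".
Within "monastery otter hunter", the head is "hunter" (specifically "otter hunter") and the modifier is "monastery".
Within "otter hunter", the head is "hunter" and the modifier is "otter".
So the structure is [[[river [citadel cedar]] bench] [monastery [otter hunter]]].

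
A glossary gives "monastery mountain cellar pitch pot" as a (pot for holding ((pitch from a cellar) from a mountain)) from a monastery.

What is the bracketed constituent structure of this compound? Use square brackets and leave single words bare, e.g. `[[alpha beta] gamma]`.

At the top level: head "pot" (specifically "mountain cellar pitch pot"); modifier "monastery".
Inside "mountain cellar pitch pot": head "pot", modifier "mountain cellar pitch".
Inside "mountain cellar pitch": head "pitch" (specifically "cellar pitch"), modifier "mountain".
Inside "cellar pitch": head "pitch", modifier "cellar".
Assembled: [monastery [[mountain [cellar pitch]] pot]].

[monastery [[mountain [cellar pitch]] pot]]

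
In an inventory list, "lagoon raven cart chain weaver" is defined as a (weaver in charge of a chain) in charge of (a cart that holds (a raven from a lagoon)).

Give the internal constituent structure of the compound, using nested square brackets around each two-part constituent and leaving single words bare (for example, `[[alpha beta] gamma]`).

The outermost head in the paraphrase is "weaver" (specifically "chain weaver"), modified by "lagoon raven cart".
Inside "lagoon raven cart": head "cart", modifier "lagoon raven".
Inside "lagoon raven": head "raven", modifier "lagoon".
Inside "chain weaver": head "weaver", modifier "chain".
Assembled: [[[lagoon raven] cart] [chain weaver]].

[[[lagoon raven] cart] [chain weaver]]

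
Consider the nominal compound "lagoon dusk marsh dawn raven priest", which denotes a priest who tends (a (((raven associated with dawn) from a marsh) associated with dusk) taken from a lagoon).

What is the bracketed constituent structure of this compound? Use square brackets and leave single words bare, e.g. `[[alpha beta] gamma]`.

[[lagoon [dusk [marsh [dawn raven]]]] priest]

At the top level: head "priest"; modifier "lagoon dusk marsh dawn raven".
Inside "lagoon dusk marsh dawn raven": head "raven" (specifically "dusk marsh dawn raven"), modifier "lagoon".
Inside "dusk marsh dawn raven": head "raven" (specifically "marsh dawn raven"), modifier "dusk".
Inside "marsh dawn raven": head "raven" (specifically "dawn raven"), modifier "marsh".
Inside "dawn raven": head "raven", modifier "dawn".
So the structure is [[lagoon [dusk [marsh [dawn raven]]]] priest].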